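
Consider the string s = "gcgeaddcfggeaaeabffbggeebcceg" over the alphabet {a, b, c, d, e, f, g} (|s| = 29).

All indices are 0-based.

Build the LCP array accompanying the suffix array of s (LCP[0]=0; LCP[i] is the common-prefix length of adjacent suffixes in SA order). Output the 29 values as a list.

[0, 1, 1, 1, 0, 1, 1, 0, 1, 1, 1, 0, 1, 0, 2, 2, 1, 1, 1, 0, 1, 1, 0, 1, 1, 3, 2, 1, 3]

rank→(start, suffix):
  0 → (12, 'aaeabffbggeebcceg')
  1 → (15, 'abffbggeebcceg')
  2 → (4, 'addcfggeaaeabffbggeebcceg')
  3 → (13, 'aeabffbggeebcceg')
  4 → (24, 'bcceg')
  5 → (16, 'bffbggeebcceg')
  6 → (19, 'bggeebcceg')
  7 → (25, 'cceg')
  8 → (26, 'ceg')
  9 → (7, 'cfggeaaeabffbggeebcceg')
  10 → (1, 'cgeaddcfggeaaeabffbggeebcceg')
  11 → (6, 'dcfggeaaeabffbggeebcceg')
  12 → (5, 'ddcfggeaaeabffbggeebcceg')
  13 → (11, 'eaaeabffbggeebcceg')
  14 → (14, 'eabffbggeebcceg')
  15 → (3, 'eaddcfggeaaeabffbggeebcceg')
  16 → (23, 'ebcceg')
  17 → (22, 'eebcceg')
  18 → (27, 'eg')
  19 → (18, 'fbggeebcceg')
  20 → (17, 'ffbggeebcceg')
  21 → (8, 'fggeaaeabffbggeebcceg')
  22 → (28, 'g')
  23 → (0, 'gcgeaddcfggeaaeabffbggeebcceg')
  24 → (10, 'geaaeabffbggeebcceg')
  25 → (2, 'geaddcfggeaaeabffbggeebcceg')
  26 → (21, 'geebcceg')
  27 → (9, 'ggeaaeabffbggeebcceg')
  28 → (20, 'ggeebcceg')

SA = [12, 15, 4, 13, 24, 16, 19, 25, 26, 7, 1, 6, 5, 11, 14, 3, 23, 22, 27, 18, 17, 8, 28, 0, 10, 2, 21, 9, 20]
[i] adj suffixes → lcp
  [1] 12/15 → 1 ('a')
  [2] 15/4 → 1 ('a')
  [3] 4/13 → 1 ('a')
  [4] 13/24 → 0 ('')
  [5] 24/16 → 1 ('b')
  [6] 16/19 → 1 ('b')
  [7] 19/25 → 0 ('')
  [8] 25/26 → 1 ('c')
  [9] 26/7 → 1 ('c')
  [10] 7/1 → 1 ('c')
  [11] 1/6 → 0 ('')
  [12] 6/5 → 1 ('d')
  [13] 5/11 → 0 ('')
  [14] 11/14 → 2 ('ea')
  [15] 14/3 → 2 ('ea')
  [16] 3/23 → 1 ('e')
  [17] 23/22 → 1 ('e')
  [18] 22/27 → 1 ('e')
  [19] 27/18 → 0 ('')
  [20] 18/17 → 1 ('f')
  [21] 17/8 → 1 ('f')
  [22] 8/28 → 0 ('')
  [23] 28/0 → 1 ('g')
  [24] 0/10 → 1 ('g')
  [25] 10/2 → 3 ('gea')
  [26] 2/21 → 2 ('ge')
  [27] 21/9 → 1 ('g')
  [28] 9/20 → 3 ('gge')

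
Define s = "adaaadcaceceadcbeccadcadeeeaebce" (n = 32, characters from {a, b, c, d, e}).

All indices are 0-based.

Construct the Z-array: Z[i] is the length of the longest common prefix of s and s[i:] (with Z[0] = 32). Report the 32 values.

Z[0]=32
i=1: fresh scan; Z[1]=0
i=2: fresh scan; Z[2]=1 scan→box=[2,3)
i=3: fresh scan; Z[3]=1 scan→box=[3,4)
i=4: fresh scan; Z[4]=2 scan→box=[4,6)
i=5: min(r-i=1, Z[1]=0)=0; Z[5]=0
i=6: fresh scan; Z[6]=0
i=7: fresh scan; Z[7]=1 scan→box=[7,8)
i=8: fresh scan; Z[8]=0
i=9: fresh scan; Z[9]=0
i=10: fresh scan; Z[10]=0
i=11: fresh scan; Z[11]=0
i=12: fresh scan; Z[12]=2 scan→box=[12,14)
i=13: min(r-i=1, Z[1]=0)=0; Z[13]=0
i=14: fresh scan; Z[14]=0
i=15: fresh scan; Z[15]=0
i=16: fresh scan; Z[16]=0
i=17: fresh scan; Z[17]=0
i=18: fresh scan; Z[18]=0
i=19: fresh scan; Z[19]=2 scan→box=[19,21)
i=20: min(r-i=1, Z[1]=0)=0; Z[20]=0
i=21: fresh scan; Z[21]=0
i=22: fresh scan; Z[22]=2 scan→box=[22,24)
i=23: min(r-i=1, Z[1]=0)=0; Z[23]=0
i=24: fresh scan; Z[24]=0
i=25: fresh scan; Z[25]=0
i=26: fresh scan; Z[26]=0
i=27: fresh scan; Z[27]=1 scan→box=[27,28)
i=28: fresh scan; Z[28]=0
i=29: fresh scan; Z[29]=0
i=30: fresh scan; Z[30]=0
i=31: fresh scan; Z[31]=0

[32, 0, 1, 1, 2, 0, 0, 1, 0, 0, 0, 0, 2, 0, 0, 0, 0, 0, 0, 2, 0, 0, 2, 0, 0, 0, 0, 1, 0, 0, 0, 0]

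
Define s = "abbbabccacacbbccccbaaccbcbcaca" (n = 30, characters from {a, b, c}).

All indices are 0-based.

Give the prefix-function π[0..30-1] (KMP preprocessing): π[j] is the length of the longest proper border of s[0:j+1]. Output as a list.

π[0] = 0
j=1 s[j]='b': π[1]=0 (border '')
j=2 s[j]='b': π[2]=0 (border '')
j=3 s[j]='b': π[3]=0 (border '')
j=4 s[j]='a': π[4]=1 (border 'a')
j=5 s[j]='b': π[5]=2 (border 'ab')
j=6 s[j]='c': k: 2→0; π[6]=0 (border '')
j=7 s[j]='c': π[7]=0 (border '')
j=8 s[j]='a': π[8]=1 (border 'a')
j=9 s[j]='c': k: 1→0; π[9]=0 (border '')
j=10 s[j]='a': π[10]=1 (border 'a')
j=11 s[j]='c': k: 1→0; π[11]=0 (border '')
j=12 s[j]='b': π[12]=0 (border '')
j=13 s[j]='b': π[13]=0 (border '')
j=14 s[j]='c': π[14]=0 (border '')
j=15 s[j]='c': π[15]=0 (border '')
j=16 s[j]='c': π[16]=0 (border '')
j=17 s[j]='c': π[17]=0 (border '')
j=18 s[j]='b': π[18]=0 (border '')
j=19 s[j]='a': π[19]=1 (border 'a')
j=20 s[j]='a': k: 1→0; π[20]=1 (border 'a')
j=21 s[j]='c': k: 1→0; π[21]=0 (border '')
j=22 s[j]='c': π[22]=0 (border '')
j=23 s[j]='b': π[23]=0 (border '')
j=24 s[j]='c': π[24]=0 (border '')
j=25 s[j]='b': π[25]=0 (border '')
j=26 s[j]='c': π[26]=0 (border '')
j=27 s[j]='a': π[27]=1 (border 'a')
j=28 s[j]='c': k: 1→0; π[28]=0 (border '')
j=29 s[j]='a': π[29]=1 (border 'a')

[0, 0, 0, 0, 1, 2, 0, 0, 1, 0, 1, 0, 0, 0, 0, 0, 0, 0, 0, 1, 1, 0, 0, 0, 0, 0, 0, 1, 0, 1]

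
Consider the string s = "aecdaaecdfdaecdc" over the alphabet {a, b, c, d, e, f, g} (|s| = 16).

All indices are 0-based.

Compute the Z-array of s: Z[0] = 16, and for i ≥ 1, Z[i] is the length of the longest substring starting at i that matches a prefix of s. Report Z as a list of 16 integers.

Z[0]=16
i=1: outside box; Z[1]=0
i=2: outside box; Z[2]=0
i=3: outside box; Z[3]=0
i=4: outside box; Z[4]=1 extend→box=[4,5)
i=5: outside box; Z[5]=4 extend→box=[5,9)
i=6: min(r-i=3, Z[1]=0)=0; Z[6]=0
i=7: min(r-i=2, Z[2]=0)=0; Z[7]=0
i=8: min(r-i=1, Z[3]=0)=0; Z[8]=0
i=9: outside box; Z[9]=0
i=10: outside box; Z[10]=0
i=11: outside box; Z[11]=4 extend→box=[11,15)
i=12: min(r-i=3, Z[1]=0)=0; Z[12]=0
i=13: min(r-i=2, Z[2]=0)=0; Z[13]=0
i=14: min(r-i=1, Z[3]=0)=0; Z[14]=0
i=15: outside box; Z[15]=0

[16, 0, 0, 0, 1, 4, 0, 0, 0, 0, 0, 4, 0, 0, 0, 0]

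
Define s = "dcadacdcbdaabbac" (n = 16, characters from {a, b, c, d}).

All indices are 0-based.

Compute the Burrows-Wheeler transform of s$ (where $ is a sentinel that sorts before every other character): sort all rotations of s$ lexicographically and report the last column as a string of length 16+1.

cdabdcbacaddaba$c

rank  rotation           last
    0  $dcadacdcbdaabbac  c
    1  aabbac$dcadacdcbd  d
    2  abbac$dcadacdcbda  a
    3  ac$dcadacdcbdaabb  b
    4  acdcbdaabbac$dcad  d
    5  adacdcbdaabbac$dc  c
    6  bac$dcadacdcbdaab  b
    7  bbac$dcadacdcbdaa  a
    8  bdaabbac$dcadacdc  c
    9  c$dcadacdcbdaabba  a
   10  cadacdcbdaabbac$d  d
   11  cbdaabbac$dcadacd  d
   12  cdcbdaabbac$dcada  a
   13  daabbac$dcadacdcb  b
   14  dacdcbdaabbac$dca  a
   15  dcadacdcbdaabbac$  $
   16  dcbdaabbac$dcadac  c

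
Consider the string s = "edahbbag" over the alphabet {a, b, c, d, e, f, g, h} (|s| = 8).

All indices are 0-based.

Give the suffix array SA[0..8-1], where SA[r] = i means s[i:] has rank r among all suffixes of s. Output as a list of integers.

sorted suffixes:
  #0 SA[0]=6  'ag'
  #1 SA[1]=2  'ahbbag'
  #2 SA[2]=5  'bag'
  #3 SA[3]=4  'bbag'
  #4 SA[4]=1  'dahbbag'
  #5 SA[5]=0  'edahbbag'
  #6 SA[6]=7  'g'
  #7 SA[7]=3  'hbbag'

[6, 2, 5, 4, 1, 0, 7, 3]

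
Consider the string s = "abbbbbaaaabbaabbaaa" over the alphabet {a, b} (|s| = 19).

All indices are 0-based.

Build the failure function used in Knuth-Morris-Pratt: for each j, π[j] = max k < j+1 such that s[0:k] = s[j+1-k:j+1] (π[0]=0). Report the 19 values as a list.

π[0] = 0
j=1 s[j]='b': π[1]=0 (border '')
j=2 s[j]='b': π[2]=0 (border '')
j=3 s[j]='b': π[3]=0 (border '')
j=4 s[j]='b': π[4]=0 (border '')
j=5 s[j]='b': π[5]=0 (border '')
j=6 s[j]='a': π[6]=1 (border 'a')
j=7 s[j]='a': k: 1→0; π[7]=1 (border 'a')
j=8 s[j]='a': k: 1→0; π[8]=1 (border 'a')
j=9 s[j]='a': k: 1→0; π[9]=1 (border 'a')
j=10 s[j]='b': π[10]=2 (border 'ab')
j=11 s[j]='b': π[11]=3 (border 'abb')
j=12 s[j]='a': k: 3→0; π[12]=1 (border 'a')
j=13 s[j]='a': k: 1→0; π[13]=1 (border 'a')
j=14 s[j]='b': π[14]=2 (border 'ab')
j=15 s[j]='b': π[15]=3 (border 'abb')
j=16 s[j]='a': k: 3→0; π[16]=1 (border 'a')
j=17 s[j]='a': k: 1→0; π[17]=1 (border 'a')
j=18 s[j]='a': k: 1→0; π[18]=1 (border 'a')

[0, 0, 0, 0, 0, 0, 1, 1, 1, 1, 2, 3, 1, 1, 2, 3, 1, 1, 1]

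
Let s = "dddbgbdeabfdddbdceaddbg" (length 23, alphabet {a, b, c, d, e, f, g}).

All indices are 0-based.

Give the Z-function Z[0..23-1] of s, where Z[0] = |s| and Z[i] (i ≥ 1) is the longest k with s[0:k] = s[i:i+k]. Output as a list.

Z[0]=23
i=1: fresh scan; Z[1]=2 scan→box=[1,3)
i=2: min(r-i=1, Z[1]=2)=1; Z[2]=1
i=3: fresh scan; Z[3]=0
i=4: fresh scan; Z[4]=0
i=5: fresh scan; Z[5]=0
i=6: fresh scan; Z[6]=1 scan→box=[6,7)
i=7: fresh scan; Z[7]=0
i=8: fresh scan; Z[8]=0
i=9: fresh scan; Z[9]=0
i=10: fresh scan; Z[10]=0
i=11: fresh scan; Z[11]=4 scan→box=[11,15)
i=12: min(r-i=3, Z[1]=2)=2; Z[12]=2
i=13: min(r-i=2, Z[2]=1)=1; Z[13]=1
i=14: min(r-i=1, Z[3]=0)=0; Z[14]=0
i=15: fresh scan; Z[15]=1 scan→box=[15,16)
i=16: fresh scan; Z[16]=0
i=17: fresh scan; Z[17]=0
i=18: fresh scan; Z[18]=0
i=19: fresh scan; Z[19]=2 scan→box=[19,21)
i=20: min(r-i=1, Z[1]=2)=1; Z[20]=1
i=21: fresh scan; Z[21]=0
i=22: fresh scan; Z[22]=0

[23, 2, 1, 0, 0, 0, 1, 0, 0, 0, 0, 4, 2, 1, 0, 1, 0, 0, 0, 2, 1, 0, 0]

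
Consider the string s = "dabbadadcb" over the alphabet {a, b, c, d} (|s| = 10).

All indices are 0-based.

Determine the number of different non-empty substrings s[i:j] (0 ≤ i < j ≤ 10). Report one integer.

sorted suffixes:
  #0 SA[0]=1  'abbadadcb'
  #1 SA[1]=4  'adadcb'
  #2 SA[2]=6  'adcb'
  #3 SA[3]=9  'b'
  #4 SA[4]=3  'badadcb'
  #5 SA[5]=2  'bbadadcb'
  #6 SA[6]=8  'cb'
  #7 SA[7]=0  'dabbadadcb'
  #8 SA[8]=5  'dadcb'
  #9 SA[9]=7  'dcb'

SA = [1, 4, 6, 9, 3, 2, 8, 0, 5, 7]
i: (SA[i-1],SA[i]) lcp shared
  1: (1,4) 1 'a'
  2: (4,6) 2 'ad'
  3: (6,9) 0 ''
  4: (9,3) 1 'b'
  5: (3,2) 1 'b'
  6: (2,8) 0 ''
  7: (8,0) 0 ''
  8: (0,5) 2 'da'
  9: (5,7) 1 'd'

n(n+1)/2 = 10·11/2 = 55
Σ LCP = 0 + 1 + 2 + 0 + 1 + 1 + 0 + 0 + 2 + 1 = 8
distinct = 55 − 8 = 47

47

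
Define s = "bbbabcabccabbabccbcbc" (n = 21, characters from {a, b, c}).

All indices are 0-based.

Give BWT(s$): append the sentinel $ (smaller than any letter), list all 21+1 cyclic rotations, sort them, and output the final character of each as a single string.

ccbcbbbba$cacaabcbbcbb

rank  rotation                last
    0  $bbbabcabccabbabccbcbc  c
    1  abbabccbcbc$bbbabcabcc  c
    2  abcabccabbabccbcbc$bbb  b
    3  abccabbabccbcbc$bbbabc  c
    4  abccbcbc$bbbabcabccabb  b
    5  babcabccabbabccbcbc$bb  b
    6  babccbcbc$bbbabcabccab  b
    7  bbabcabccabbabccbcbc$b  b
    8  bbabccbcbc$bbbabcabcca  a
    9  bbbabcabccabbabccbcbc$  $
   10  bc$bbbabcabccabbabccbc  c
   11  bcabccabbabccbcbc$bbba  a
   12  bcbc$bbbabcabccabbabcc  c
   13  bccabbabccbcbc$bbbabca  a
   14  bccbcbc$bbbabcabccabba  a
   15  c$bbbabcabccabbabccbcb  b
   16  cabbabccbcbc$bbbabcabc  c
   17  cabccabbabccbcbc$bbbab  b
   18  cbc$bbbabcabccabbabccb  b
   19  cbcbc$bbbabcabccabbabc  c
   20  ccabbabccbcbc$bbbabcab  b
   21  ccbcbc$bbbabcabccabbab  b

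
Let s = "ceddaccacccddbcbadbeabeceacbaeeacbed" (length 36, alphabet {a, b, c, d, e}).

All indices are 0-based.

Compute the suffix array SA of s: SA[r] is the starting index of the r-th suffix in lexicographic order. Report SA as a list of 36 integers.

[20, 25, 31, 4, 7, 16, 28, 15, 27, 13, 18, 21, 33, 6, 14, 26, 32, 5, 8, 9, 10, 23, 0, 35, 3, 12, 17, 2, 11, 19, 24, 30, 22, 34, 1, 29]

sorted suffixes:
  #0 SA[0]=20  'abeceacbaeeacbed'
  #1 SA[1]=25  'acbaeeacbed'
  #2 SA[2]=31  'acbed'
  #3 SA[3]=4  'accacccddbcbadbeabeceacbaeeacbed'
  #4 SA[4]=7  'acccddbcbadbeabeceacbaeeacbed'
  #5 SA[5]=16  'adbeabeceacbaeeacbed'
  #6 SA[6]=28  'aeeacbed'
  #7 SA[7]=15  'badbeabeceacbaeeacbed'
  #8 SA[8]=27  'baeeacbed'
  #9 SA[9]=13  'bcbadbeabeceacbaeeacbed'
  #10 SA[10]=18  'beabeceacbaeeacbed'
  #11 SA[11]=21  'beceacbaeeacbed'
  #12 SA[12]=33  'bed'
  #13 SA[13]=6  'cacccddbcbadbeabeceacbaeeacbed'
  #14 SA[14]=14  'cbadbeabeceacbaeeacbed'
  #15 SA[15]=26  'cbaeeacbed'
  #16 SA[16]=32  'cbed'
  #17 SA[17]=5  'ccacccddbcbadbeabeceacbaeeacbed'
  #18 SA[18]=8  'cccddbcbadbeabeceacbaeeacbed'
  #19 SA[19]=9  'ccddbcbadbeabeceacbaeeacbed'
  #20 SA[20]=10  'cddbcbadbeabeceacbaeeacbed'
  #21 SA[21]=23  'ceacbaeeacbed'
  #22 SA[22]=0  'ceddaccacccddbcbadbeabeceacbaeeacbed'
  #23 SA[23]=35  'd'
  #24 SA[24]=3  'daccacccddbcbadbeabeceacbaeeacbed'
  #25 SA[25]=12  'dbcbadbeabeceacbaeeacbed'
  #26 SA[26]=17  'dbeabeceacbaeeacbed'
  #27 SA[27]=2  'ddaccacccddbcbadbeabeceacbaeeacbed'
  #28 SA[28]=11  'ddbcbadbeabeceacbaeeacbed'
  #29 SA[29]=19  'eabeceacbaeeacbed'
  #30 SA[30]=24  'eacbaeeacbed'
  #31 SA[31]=30  'eacbed'
  #32 SA[32]=22  'eceacbaeeacbed'
  #33 SA[33]=34  'ed'
  #34 SA[34]=1  'eddaccacccddbcbadbeabeceacbaeeacbed'
  #35 SA[35]=29  'eeacbed'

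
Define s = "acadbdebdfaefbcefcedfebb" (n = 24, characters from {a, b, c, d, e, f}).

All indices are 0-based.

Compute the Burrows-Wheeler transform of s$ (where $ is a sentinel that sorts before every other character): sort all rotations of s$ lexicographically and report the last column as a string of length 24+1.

b$cfbefdeafbabbefdcacdeed

rank  rotation                   last
    0  $acadbdebdfaefbcefcedfebb  b
    1  acadbdebdfaefbcefcedfebb$  $
    2  adbdebdfaefbcefcedfebb$ac  c
    3  aefbcefcedfebb$acadbdebdf  f
    4  b$acadbdebdfaefbcefcedfeb  b
    5  bb$acadbdebdfaefbcefcedfe  e
    6  bcefcedfebb$acadbdebdfaef  f
    7  bdebdfaefbcefcedfebb$acad  d
    8  bdfaefbcefcedfebb$acadbde  e
    9  cadbdebdfaefbcefcedfebb$a  a
   10  cedfebb$acadbdebdfaefbcef  f
   11  cefcedfebb$acadbdebdfaefb  b
   12  dbdebdfaefbcefcedfebb$aca  a
   13  debdfaefbcefcedfebb$acadb  b
   14  dfaefbcefcedfebb$acadbdeb  b
   15  dfebb$acadbdebdfaefbcefce  e
   16  ebb$acadbdebdfaefbcefcedf  f
   17  ebdfaefbcefcedfebb$acadbd  d
   18  edfebb$acadbdebdfaefbcefc  c
   19  efbcefcedfebb$acadbdebdfa  a
   20  efcedfebb$acadbdebdfaefbc  c
   21  faefbcefcedfebb$acadbdebd  d
   22  fbcefcedfebb$acadbdebdfae  e
   23  fcedfebb$acadbdebdfaefbce  e
   24  febb$acadbdebdfaefbcefced  d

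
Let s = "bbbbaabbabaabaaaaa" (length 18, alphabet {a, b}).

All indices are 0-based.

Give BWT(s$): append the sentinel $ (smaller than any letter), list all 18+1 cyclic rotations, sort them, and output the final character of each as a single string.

aaaaabbbabaaabbbab$

rank  rotation             last
    0  $bbbbaabbabaabaaaaa  a
    1  a$bbbbaabbabaabaaaa  a
    2  aa$bbbbaabbabaabaaa  a
    3  aaa$bbbbaabbabaabaa  a
    4  aaaa$bbbbaabbabaaba  a
    5  aaaaa$bbbbaabbabaab  b
    6  aabaaaaa$bbbbaabbab  b
    7  aabbabaabaaaaa$bbbb  b
    8  abaaaaa$bbbbaabbaba  a
    9  abaabaaaaa$bbbbaabb  b
   10  abbabaabaaaaa$bbbba  a
   11  baaaaa$bbbbaabbabaa  a
   12  baabaaaaa$bbbbaabba  a
   13  baabbabaabaaaaa$bbb  b
   14  babaabaaaaa$bbbbaab  b
   15  bbaabbabaabaaaaa$bb  b
   16  bbabaabaaaaa$bbbbaa  a
   17  bbbaabbabaabaaaaa$b  b
   18  bbbbaabbabaabaaaaa$  $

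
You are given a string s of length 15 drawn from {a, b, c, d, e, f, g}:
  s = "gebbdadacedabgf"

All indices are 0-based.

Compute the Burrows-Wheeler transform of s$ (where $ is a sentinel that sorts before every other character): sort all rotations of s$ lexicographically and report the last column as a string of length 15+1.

fdddebaaeabgcg$b

rank  rotation          last
    0  $gebbdadacedabgf  f
    1  abgf$gebbdadaced  d
    2  acedabgf$gebbdad  d
    3  adacedabgf$gebbd  d
    4  bbdadacedabgf$ge  e
    5  bdadacedabgf$geb  b
    6  bgf$gebbdadaceda  a
    7  cedabgf$gebbdada  a
    8  dabgf$gebbdadace  e
    9  dacedabgf$gebbda  a
   10  dadacedabgf$gebb  b
   11  ebbdadacedabgf$g  g
   12  edabgf$gebbdadac  c
   13  f$gebbdadacedabg  g
   14  gebbdadacedabgf$  $
   15  gf$gebbdadacedab  b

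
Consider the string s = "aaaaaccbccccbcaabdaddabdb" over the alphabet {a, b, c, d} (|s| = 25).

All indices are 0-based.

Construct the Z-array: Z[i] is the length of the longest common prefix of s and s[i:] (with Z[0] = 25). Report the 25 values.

Z[0]=25
i=1: outside box; Z[1]=4 grow→box=[1,5)
i=2: min(r-i=3, Z[1]=4)=3; Z[2]=3
i=3: min(r-i=2, Z[2]=3)=2; Z[3]=2
i=4: min(r-i=1, Z[3]=2)=1; Z[4]=1
i=5: outside box; Z[5]=0
i=6: outside box; Z[6]=0
i=7: outside box; Z[7]=0
i=8: outside box; Z[8]=0
i=9: outside box; Z[9]=0
i=10: outside box; Z[10]=0
i=11: outside box; Z[11]=0
i=12: outside box; Z[12]=0
i=13: outside box; Z[13]=0
i=14: outside box; Z[14]=2 grow→box=[14,16)
i=15: min(r-i=1, Z[1]=4)=1; Z[15]=1
i=16: outside box; Z[16]=0
i=17: outside box; Z[17]=0
i=18: outside box; Z[18]=1 grow→box=[18,19)
i=19: outside box; Z[19]=0
i=20: outside box; Z[20]=0
i=21: outside box; Z[21]=1 grow→box=[21,22)
i=22: outside box; Z[22]=0
i=23: outside box; Z[23]=0
i=24: outside box; Z[24]=0

[25, 4, 3, 2, 1, 0, 0, 0, 0, 0, 0, 0, 0, 0, 2, 1, 0, 0, 1, 0, 0, 1, 0, 0, 0]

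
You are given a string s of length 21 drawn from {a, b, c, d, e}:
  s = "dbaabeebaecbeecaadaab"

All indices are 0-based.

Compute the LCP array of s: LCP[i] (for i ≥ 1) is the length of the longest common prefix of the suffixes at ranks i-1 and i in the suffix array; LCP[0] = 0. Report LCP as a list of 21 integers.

[0, 3, 2, 1, 2, 1, 1, 0, 1, 2, 1, 3, 0, 1, 0, 1, 0, 1, 2, 1, 2]

rank | idx | suffix
   0 |  18 | aab
   1 |   2 | aabeebaecbeecaadaab
   2 |  15 | aadaab
   3 |  19 | ab
   4 |   3 | abeebaecbeecaadaab
   5 |  16 | adaab
   6 |   8 | aecbeecaadaab
   7 |  20 | b
   8 |   1 | baabeebaecbeecaadaab
   9 |   7 | baecbeecaadaab
  10 |   4 | beebaecbeecaadaab
  11 |  11 | beecaadaab
  12 |  14 | caadaab
  13 |  10 | cbeecaadaab
  14 |  17 | daab
  15 |   0 | dbaabeebaecbeecaadaab
  16 |   6 | ebaecbeecaadaab
  17 |  13 | ecaadaab
  18 |   9 | ecbeecaadaab
  19 |   5 | eebaecbeecaadaab
  20 |  12 | eecaadaab

SA = [18, 2, 15, 19, 3, 16, 8, 20, 1, 7, 4, 11, 14, 10, 17, 0, 6, 13, 9, 5, 12]
i: (SA[i-1],SA[i]) lcp shared
  1: (18,2) 3 'aab'
  2: (2,15) 2 'aa'
  3: (15,19) 1 'a'
  4: (19,3) 2 'ab'
  5: (3,16) 1 'a'
  6: (16,8) 1 'a'
  7: (8,20) 0 ''
  8: (20,1) 1 'b'
  9: (1,7) 2 'ba'
  10: (7,4) 1 'b'
  11: (4,11) 3 'bee'
  12: (11,14) 0 ''
  13: (14,10) 1 'c'
  14: (10,17) 0 ''
  15: (17,0) 1 'd'
  16: (0,6) 0 ''
  17: (6,13) 1 'e'
  18: (13,9) 2 'ec'
  19: (9,5) 1 'e'
  20: (5,12) 2 'ee'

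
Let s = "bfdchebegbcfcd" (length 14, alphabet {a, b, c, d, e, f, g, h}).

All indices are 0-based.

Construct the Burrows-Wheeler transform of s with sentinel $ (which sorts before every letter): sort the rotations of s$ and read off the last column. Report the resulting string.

rank  rotation         last
    0  $bfdchebegbcfcd  d
    1  bcfcd$bfdchebeg  g
    2  begbcfcd$bfdche  e
    3  bfdchebegbcfcd$  $
    4  cd$bfdchebegbcf  f
    5  cfcd$bfdchebegb  b
    6  chebegbcfcd$bfd  d
    7  d$bfdchebegbcfc  c
    8  dchebegbcfcd$bf  f
    9  ebegbcfcd$bfdch  h
   10  egbcfcd$bfdcheb  b
   11  fcd$bfdchebegbc  c
   12  fdchebegbcfcd$b  b
   13  gbcfcd$bfdchebe  e
   14  hebegbcfcd$bfdc  c

dge$fbdcfhbcbec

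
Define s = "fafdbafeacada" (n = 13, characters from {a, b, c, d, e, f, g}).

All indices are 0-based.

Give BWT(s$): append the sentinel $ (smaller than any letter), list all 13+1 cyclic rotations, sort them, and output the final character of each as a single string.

adecfbdaaff$aa

rank  rotation        last
    0  $fafdbafeacada  a
    1  a$fafdbafeacad  d
    2  acada$fafdbafe  e
    3  ada$fafdbafeac  c
    4  afdbafeacada$f  f
    5  afeacada$fafdb  b
    6  bafeacada$fafd  d
    7  cada$fafdbafea  a
    8  da$fafdbafeaca  a
    9  dbafeacada$faf  f
   10  eacada$fafdbaf  f
   11  fafdbafeacada$  $
   12  fdbafeacada$fa  a
   13  feacada$fafdba  a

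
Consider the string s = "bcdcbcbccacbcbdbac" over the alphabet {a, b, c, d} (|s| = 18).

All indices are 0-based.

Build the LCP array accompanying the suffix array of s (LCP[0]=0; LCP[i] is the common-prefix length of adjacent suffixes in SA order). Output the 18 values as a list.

[0, 2, 0, 1, 3, 2, 2, 1, 0, 1, 1, 4, 3, 2, 1, 1, 0, 1]

rank | idx | suffix
   0 |  16 | ac
   1 |   9 | acbcbdbac
   2 |  15 | bac
   3 |   4 | bcbccacbcbdbac
   4 |  11 | bcbdbac
   5 |   6 | bccacbcbdbac
   6 |   0 | bcdcbcbccacbcbdbac
   7 |  13 | bdbac
   8 |  17 | c
   9 |   8 | cacbcbdbac
  10 |   3 | cbcbccacbcbdbac
  11 |  10 | cbcbdbac
  12 |   5 | cbccacbcbdbac
  13 |  12 | cbdbac
  14 |   7 | ccacbcbdbac
  15 |   1 | cdcbcbccacbcbdbac
  16 |  14 | dbac
  17 |   2 | dcbcbccacbcbdbac

SA = [16, 9, 15, 4, 11, 6, 0, 13, 17, 8, 3, 10, 5, 12, 7, 1, 14, 2]
rank  pair      lcp
   1  s[16:],s[9:]  2  'ac'
   2  s[9:],s[15:]  0  ''
   3  s[15:],s[4:]  1  'b'
   4  s[4:],s[11:]  3  'bcb'
   5  s[11:],s[6:]  2  'bc'
   6  s[6:],s[0:]  2  'bc'
   7  s[0:],s[13:]  1  'b'
   8  s[13:],s[17:]  0  ''
   9  s[17:],s[8:]  1  'c'
  10  s[8:],s[3:]  1  'c'
  11  s[3:],s[10:]  4  'cbcb'
  12  s[10:],s[5:]  3  'cbc'
  13  s[5:],s[12:]  2  'cb'
  14  s[12:],s[7:]  1  'c'
  15  s[7:],s[1:]  1  'c'
  16  s[1:],s[14:]  0  ''
  17  s[14:],s[2:]  1  'd'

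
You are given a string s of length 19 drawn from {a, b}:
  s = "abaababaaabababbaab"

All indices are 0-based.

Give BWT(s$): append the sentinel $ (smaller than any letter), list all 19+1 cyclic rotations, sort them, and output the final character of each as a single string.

rank  rotation              last
    0  $abaababaaabababbaab  b
    1  aaabababbaab$abaabab  b
    2  aab$abaababaaabababb  b
    3  aababaaabababbaab$ab  b
    4  aabababbaab$abaababa  a
    5  ab$abaababaaabababba  a
    6  abaaabababbaab$abaab  b
    7  abaababaaabababbaab$  $
    8  ababaaabababbaab$aba  a
    9  abababbaab$abaababaa  a
   10  ababbaab$abaababaaab  b
   11  abbaab$abaababaaabab  b
   12  b$abaababaaabababbaa  a
   13  baaabababbaab$abaaba  a
   14  baab$abaababaaababab  b
   15  baababaaabababbaab$a  a
   16  babaaabababbaab$abaa  a
   17  bababbaab$abaababaaa  a
   18  babbaab$abaababaaaba  a
   19  bbaab$abaababaaababa  a

bbbbaab$aabbaabaaaaa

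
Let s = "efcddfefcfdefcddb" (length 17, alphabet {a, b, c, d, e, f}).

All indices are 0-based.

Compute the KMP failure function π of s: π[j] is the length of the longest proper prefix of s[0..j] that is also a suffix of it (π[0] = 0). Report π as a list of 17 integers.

[0, 0, 0, 0, 0, 0, 1, 2, 3, 0, 0, 1, 2, 3, 4, 5, 0]

π[0] = 0
j=1 s[j]='f': π[1]=0 (border '')
j=2 s[j]='c': π[2]=0 (border '')
j=3 s[j]='d': π[3]=0 (border '')
j=4 s[j]='d': π[4]=0 (border '')
j=5 s[j]='f': π[5]=0 (border '')
j=6 s[j]='e': π[6]=1 (border 'e')
j=7 s[j]='f': π[7]=2 (border 'ef')
j=8 s[j]='c': π[8]=3 (border 'efc')
j=9 s[j]='f': k: 3→0; π[9]=0 (border '')
j=10 s[j]='d': π[10]=0 (border '')
j=11 s[j]='e': π[11]=1 (border 'e')
j=12 s[j]='f': π[12]=2 (border 'ef')
j=13 s[j]='c': π[13]=3 (border 'efc')
j=14 s[j]='d': π[14]=4 (border 'efcd')
j=15 s[j]='d': π[15]=5 (border 'efcdd')
j=16 s[j]='b': k: 5→0; π[16]=0 (border '')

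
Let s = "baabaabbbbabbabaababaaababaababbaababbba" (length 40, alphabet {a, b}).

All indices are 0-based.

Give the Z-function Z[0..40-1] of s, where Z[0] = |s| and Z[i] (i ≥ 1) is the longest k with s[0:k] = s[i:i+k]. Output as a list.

Z[0]=40
i=1: i≥r, start 0; Z[1]=0
i=2: i≥r, start 0; Z[2]=0
i=3: i≥r, start 0; Z[3]=4 grow→box=[3,7)
i=4: min(r-i=3, Z[1]=0)=0; Z[4]=0
i=5: min(r-i=2, Z[2]=0)=0; Z[5]=0
i=6: min(r-i=1, Z[3]=4)=1; Z[6]=1
i=7: i≥r, start 0; Z[7]=1 grow→box=[7,8)
i=8: i≥r, start 0; Z[8]=1 grow→box=[8,9)
i=9: i≥r, start 0; Z[9]=2 grow→box=[9,11)
i=10: min(r-i=1, Z[1]=0)=0; Z[10]=0
i=11: i≥r, start 0; Z[11]=1 grow→box=[11,12)
i=12: i≥r, start 0; Z[12]=2 grow→box=[12,14)
i=13: min(r-i=1, Z[1]=0)=0; Z[13]=0
i=14: i≥r, start 0; Z[14]=5 grow→box=[14,19)
i=15: min(r-i=4, Z[1]=0)=0; Z[15]=0
i=16: min(r-i=3, Z[2]=0)=0; Z[16]=0
i=17: min(r-i=2, Z[3]=4)=2; Z[17]=2
i=18: min(r-i=1, Z[4]=0)=0; Z[18]=0
i=19: i≥r, start 0; Z[19]=3 grow→box=[19,22)
i=20: min(r-i=2, Z[1]=0)=0; Z[20]=0
i=21: min(r-i=1, Z[2]=0)=0; Z[21]=0
i=22: i≥r, start 0; Z[22]=0
i=23: i≥r, start 0; Z[23]=2 grow→box=[23,25)
i=24: min(r-i=1, Z[1]=0)=0; Z[24]=0
i=25: i≥r, start 0; Z[25]=5 grow→box=[25,30)
i=26: min(r-i=4, Z[1]=0)=0; Z[26]=0
i=27: min(r-i=3, Z[2]=0)=0; Z[27]=0
i=28: min(r-i=2, Z[3]=4)=2; Z[28]=2
i=29: min(r-i=1, Z[4]=0)=0; Z[29]=0
i=30: i≥r, start 0; Z[30]=1 grow→box=[30,31)
i=31: i≥r, start 0; Z[31]=5 grow→box=[31,36)
i=32: min(r-i=4, Z[1]=0)=0; Z[32]=0
i=33: min(r-i=3, Z[2]=0)=0; Z[33]=0
i=34: min(r-i=2, Z[3]=4)=2; Z[34]=2
i=35: min(r-i=1, Z[4]=0)=0; Z[35]=0
i=36: i≥r, start 0; Z[36]=1 grow→box=[36,37)
i=37: i≥r, start 0; Z[37]=1 grow→box=[37,38)
i=38: i≥r, start 0; Z[38]=2 grow→box=[38,40)
i=39: min(r-i=1, Z[1]=0)=0; Z[39]=0

[40, 0, 0, 4, 0, 0, 1, 1, 1, 2, 0, 1, 2, 0, 5, 0, 0, 2, 0, 3, 0, 0, 0, 2, 0, 5, 0, 0, 2, 0, 1, 5, 0, 0, 2, 0, 1, 1, 2, 0]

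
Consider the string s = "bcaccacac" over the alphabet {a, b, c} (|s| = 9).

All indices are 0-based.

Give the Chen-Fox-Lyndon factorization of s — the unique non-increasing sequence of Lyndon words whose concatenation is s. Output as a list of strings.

["bc", "acc", "ac", "ac"]

emit factor 1: 'bc' (i=0, period=2)
emit factor 2: 'acc' (i=2, period=3)
emit factor 3: 'ac' (i=5, period=2)
emit factor 4: 'ac' (i=7, period=2)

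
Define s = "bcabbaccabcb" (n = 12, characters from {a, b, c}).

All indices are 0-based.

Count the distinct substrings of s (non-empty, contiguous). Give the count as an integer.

65

rank→(start, suffix):
  0 → (2, 'abbaccabcb')
  1 → (8, 'abcb')
  2 → (5, 'accabcb')
  3 → (11, 'b')
  4 → (4, 'baccabcb')
  5 → (3, 'bbaccabcb')
  6 → (0, 'bcabbaccabcb')
  7 → (9, 'bcb')
  8 → (1, 'cabbaccabcb')
  9 → (7, 'cabcb')
  10 → (10, 'cb')
  11 → (6, 'ccabcb')

SA = [2, 8, 5, 11, 4, 3, 0, 9, 1, 7, 10, 6]
rank  pair      lcp
   1  s[2:],s[8:]  2  'ab'
   2  s[8:],s[5:]  1  'a'
   3  s[5:],s[11:]  0  ''
   4  s[11:],s[4:]  1  'b'
   5  s[4:],s[3:]  1  'b'
   6  s[3:],s[0:]  1  'b'
   7  s[0:],s[9:]  2  'bc'
   8  s[9:],s[1:]  0  ''
   9  s[1:],s[7:]  3  'cab'
  10  s[7:],s[10:]  1  'c'
  11  s[10:],s[6:]  1  'c'

n(n+1)/2 = 12·13/2 = 78
Σ LCP = 0 + 2 + 1 + 0 + 1 + 1 + 1 + 2 + 0 + 3 + 1 + 1 = 13
distinct = 78 − 13 = 65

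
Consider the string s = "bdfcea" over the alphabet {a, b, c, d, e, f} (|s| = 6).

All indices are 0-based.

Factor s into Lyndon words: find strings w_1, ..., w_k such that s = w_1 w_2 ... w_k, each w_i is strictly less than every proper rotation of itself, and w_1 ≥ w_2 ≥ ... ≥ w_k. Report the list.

["bdfce", "a"]

emit factor 1: 'bdfce' (i=0, period=5)
emit factor 2: 'a' (i=5, period=1)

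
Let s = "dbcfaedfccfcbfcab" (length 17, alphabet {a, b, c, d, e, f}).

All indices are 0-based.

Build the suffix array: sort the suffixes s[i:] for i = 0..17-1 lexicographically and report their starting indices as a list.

sorted suffixes:
  #0 SA[0]=15  'ab'
  #1 SA[1]=4  'aedfccfcbfcab'
  #2 SA[2]=16  'b'
  #3 SA[3]=1  'bcfaedfccfcbfcab'
  #4 SA[4]=12  'bfcab'
  #5 SA[5]=14  'cab'
  #6 SA[6]=11  'cbfcab'
  #7 SA[7]=8  'ccfcbfcab'
  #8 SA[8]=2  'cfaedfccfcbfcab'
  #9 SA[9]=9  'cfcbfcab'
  #10 SA[10]=0  'dbcfaedfccfcbfcab'
  #11 SA[11]=6  'dfccfcbfcab'
  #12 SA[12]=5  'edfccfcbfcab'
  #13 SA[13]=3  'faedfccfcbfcab'
  #14 SA[14]=13  'fcab'
  #15 SA[15]=10  'fcbfcab'
  #16 SA[16]=7  'fccfcbfcab'

[15, 4, 16, 1, 12, 14, 11, 8, 2, 9, 0, 6, 5, 3, 13, 10, 7]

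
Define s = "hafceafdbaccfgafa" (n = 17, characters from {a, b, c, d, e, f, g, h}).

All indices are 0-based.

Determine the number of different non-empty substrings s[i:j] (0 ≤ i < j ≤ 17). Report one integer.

142

sorted suffixes:
  #0 SA[0]=16  'a'
  #1 SA[1]=9  'accfgafa'
  #2 SA[2]=14  'afa'
  #3 SA[3]=1  'afceafdbaccfgafa'
  #4 SA[4]=5  'afdbaccfgafa'
  #5 SA[5]=8  'baccfgafa'
  #6 SA[6]=10  'ccfgafa'
  #7 SA[7]=3  'ceafdbaccfgafa'
  #8 SA[8]=11  'cfgafa'
  #9 SA[9]=7  'dbaccfgafa'
  #10 SA[10]=4  'eafdbaccfgafa'
  #11 SA[11]=15  'fa'
  #12 SA[12]=2  'fceafdbaccfgafa'
  #13 SA[13]=6  'fdbaccfgafa'
  #14 SA[14]=12  'fgafa'
  #15 SA[15]=13  'gafa'
  #16 SA[16]=0  'hafceafdbaccfgafa'

SA = [16, 9, 14, 1, 5, 8, 10, 3, 11, 7, 4, 15, 2, 6, 12, 13, 0]
i: (SA[i-1],SA[i]) lcp shared
  1: (16,9) 1 'a'
  2: (9,14) 1 'a'
  3: (14,1) 2 'af'
  4: (1,5) 2 'af'
  5: (5,8) 0 ''
  6: (8,10) 0 ''
  7: (10,3) 1 'c'
  8: (3,11) 1 'c'
  9: (11,7) 0 ''
  10: (7,4) 0 ''
  11: (4,15) 0 ''
  12: (15,2) 1 'f'
  13: (2,6) 1 'f'
  14: (6,12) 1 'f'
  15: (12,13) 0 ''
  16: (13,0) 0 ''

n(n+1)/2 = 17·18/2 = 153
Σ LCP = 0 + 1 + 1 + 2 + 2 + 0 + 0 + 1 + 1 + 0 + 0 + 0 + 1 + 1 + 1 + 0 + 0 = 11
distinct = 153 − 11 = 142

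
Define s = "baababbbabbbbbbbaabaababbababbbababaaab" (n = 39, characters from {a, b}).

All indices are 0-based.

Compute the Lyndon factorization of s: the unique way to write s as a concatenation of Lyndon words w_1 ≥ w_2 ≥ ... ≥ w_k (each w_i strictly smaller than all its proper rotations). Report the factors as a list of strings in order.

["b", "aababbbabbbbbbb", "aabaababbababbbabab", "aaab"]

emit factor 1: 'b' (i=0, period=1)
emit factor 2: 'aababbbabbbbbbb' (i=1, period=15)
emit factor 3: 'aabaababbababbbabab' (i=16, period=19)
emit factor 4: 'aaab' (i=35, period=4)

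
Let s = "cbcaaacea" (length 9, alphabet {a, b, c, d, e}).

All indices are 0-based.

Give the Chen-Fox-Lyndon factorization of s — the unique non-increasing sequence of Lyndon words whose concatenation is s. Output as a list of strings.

["c", "bc", "aaace", "a"]

emit factor 1: 'c' (i=0, period=1)
emit factor 2: 'bc' (i=1, period=2)
emit factor 3: 'aaace' (i=3, period=5)
emit factor 4: 'a' (i=8, period=1)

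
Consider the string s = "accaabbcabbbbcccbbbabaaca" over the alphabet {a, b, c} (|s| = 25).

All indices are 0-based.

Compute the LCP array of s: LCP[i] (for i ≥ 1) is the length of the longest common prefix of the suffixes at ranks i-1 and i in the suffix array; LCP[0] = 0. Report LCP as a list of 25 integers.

rank | idx | suffix
   0 |  24 | a
   1 |   3 | aabbcabbbbcccbbbabaaca
   2 |  21 | aaca
   3 |  19 | abaaca
   4 |   8 | abbbbcccbbbabaaca
   5 |   4 | abbcabbbbcccbbbabaaca
   6 |  22 | aca
   7 |   0 | accaabbcabbbbcccbbbabaaca
   8 |  20 | baaca
   9 |  18 | babaaca
  10 |  17 | bbabaaca
  11 |  16 | bbbabaaca
  12 |   9 | bbbbcccbbbabaaca
  13 |  10 | bbbcccbbbabaaca
  14 |   5 | bbcabbbbcccbbbabaaca
  15 |  11 | bbcccbbbabaaca
  16 |   6 | bcabbbbcccbbbabaaca
  17 |  12 | bcccbbbabaaca
  18 |  23 | ca
  19 |   2 | caabbcabbbbcccbbbabaaca
  20 |   7 | cabbbbcccbbbabaaca
  21 |  15 | cbbbabaaca
  22 |   1 | ccaabbcabbbbcccbbbabaaca
  23 |  14 | ccbbbabaaca
  24 |  13 | cccbbbabaaca

SA = [24, 3, 21, 19, 8, 4, 22, 0, 20, 18, 17, 16, 9, 10, 5, 11, 6, 12, 23, 2, 7, 15, 1, 14, 13]
[i] adj suffixes → lcp
  [1] 24/3 → 1 ('a')
  [2] 3/21 → 2 ('aa')
  [3] 21/19 → 1 ('a')
  [4] 19/8 → 2 ('ab')
  [5] 8/4 → 3 ('abb')
  [6] 4/22 → 1 ('a')
  [7] 22/0 → 2 ('ac')
  [8] 0/20 → 0 ('')
  [9] 20/18 → 2 ('ba')
  [10] 18/17 → 1 ('b')
  [11] 17/16 → 2 ('bb')
  [12] 16/9 → 3 ('bbb')
  [13] 9/10 → 3 ('bbb')
  [14] 10/5 → 2 ('bb')
  [15] 5/11 → 3 ('bbc')
  [16] 11/6 → 1 ('b')
  [17] 6/12 → 2 ('bc')
  [18] 12/23 → 0 ('')
  [19] 23/2 → 2 ('ca')
  [20] 2/7 → 2 ('ca')
  [21] 7/15 → 1 ('c')
  [22] 15/1 → 1 ('c')
  [23] 1/14 → 2 ('cc')
  [24] 14/13 → 2 ('cc')

[0, 1, 2, 1, 2, 3, 1, 2, 0, 2, 1, 2, 3, 3, 2, 3, 1, 2, 0, 2, 2, 1, 1, 2, 2]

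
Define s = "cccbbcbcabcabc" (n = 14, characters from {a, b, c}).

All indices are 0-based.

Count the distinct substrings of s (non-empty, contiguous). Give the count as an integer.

81

sorted suffixes:
  #0 SA[0]=11  'abc'
  #1 SA[1]=8  'abcabc'
  #2 SA[2]=3  'bbcbcabcabc'
  #3 SA[3]=12  'bc'
  #4 SA[4]=9  'bcabc'
  #5 SA[5]=6  'bcabcabc'
  #6 SA[6]=4  'bcbcabcabc'
  #7 SA[7]=13  'c'
  #8 SA[8]=10  'cabc'
  #9 SA[9]=7  'cabcabc'
  #10 SA[10]=2  'cbbcbcabcabc'
  #11 SA[11]=5  'cbcabcabc'
  #12 SA[12]=1  'ccbbcbcabcabc'
  #13 SA[13]=0  'cccbbcbcabcabc'

SA = [11, 8, 3, 12, 9, 6, 4, 13, 10, 7, 2, 5, 1, 0]
i: (SA[i-1],SA[i]) lcp shared
  1: (11,8) 3 'abc'
  2: (8,3) 0 ''
  3: (3,12) 1 'b'
  4: (12,9) 2 'bc'
  5: (9,6) 5 'bcabc'
  6: (6,4) 2 'bc'
  7: (4,13) 0 ''
  8: (13,10) 1 'c'
  9: (10,7) 4 'cabc'
  10: (7,2) 1 'c'
  11: (2,5) 2 'cb'
  12: (5,1) 1 'c'
  13: (1,0) 2 'cc'

n(n+1)/2 = 14·15/2 = 105
Σ LCP = 0 + 3 + 0 + 1 + 2 + 5 + 2 + 0 + 1 + 4 + 1 + 2 + 1 + 2 = 24
distinct = 105 − 24 = 81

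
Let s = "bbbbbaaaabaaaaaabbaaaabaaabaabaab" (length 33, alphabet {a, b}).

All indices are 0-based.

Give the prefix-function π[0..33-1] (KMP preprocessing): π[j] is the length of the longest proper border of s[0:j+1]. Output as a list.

π[0] = 0
j=1 s[j]='b': π[1]=1 (border 'b')
j=2 s[j]='b': π[2]=2 (border 'bb')
j=3 s[j]='b': π[3]=3 (border 'bbb')
j=4 s[j]='b': π[4]=4 (border 'bbbb')
j=5 s[j]='a': k: 4→3→2→1→0; π[5]=0 (border '')
j=6 s[j]='a': π[6]=0 (border '')
j=7 s[j]='a': π[7]=0 (border '')
j=8 s[j]='a': π[8]=0 (border '')
j=9 s[j]='b': π[9]=1 (border 'b')
j=10 s[j]='a': k: 1→0; π[10]=0 (border '')
j=11 s[j]='a': π[11]=0 (border '')
j=12 s[j]='a': π[12]=0 (border '')
j=13 s[j]='a': π[13]=0 (border '')
j=14 s[j]='a': π[14]=0 (border '')
j=15 s[j]='a': π[15]=0 (border '')
j=16 s[j]='b': π[16]=1 (border 'b')
j=17 s[j]='b': π[17]=2 (border 'bb')
j=18 s[j]='a': k: 2→1→0; π[18]=0 (border '')
j=19 s[j]='a': π[19]=0 (border '')
j=20 s[j]='a': π[20]=0 (border '')
j=21 s[j]='a': π[21]=0 (border '')
j=22 s[j]='b': π[22]=1 (border 'b')
j=23 s[j]='a': k: 1→0; π[23]=0 (border '')
j=24 s[j]='a': π[24]=0 (border '')
j=25 s[j]='a': π[25]=0 (border '')
j=26 s[j]='b': π[26]=1 (border 'b')
j=27 s[j]='a': k: 1→0; π[27]=0 (border '')
j=28 s[j]='a': π[28]=0 (border '')
j=29 s[j]='b': π[29]=1 (border 'b')
j=30 s[j]='a': k: 1→0; π[30]=0 (border '')
j=31 s[j]='a': π[31]=0 (border '')
j=32 s[j]='b': π[32]=1 (border 'b')

[0, 1, 2, 3, 4, 0, 0, 0, 0, 1, 0, 0, 0, 0, 0, 0, 1, 2, 0, 0, 0, 0, 1, 0, 0, 0, 1, 0, 0, 1, 0, 0, 1]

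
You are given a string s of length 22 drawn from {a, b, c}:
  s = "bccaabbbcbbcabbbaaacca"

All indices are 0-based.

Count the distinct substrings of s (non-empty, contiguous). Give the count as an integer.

217

rank | idx | suffix
   0 |  21 | a
   1 |  16 | aaacca
   2 |   3 | aabbbcbbcabbbaaacca
   3 |  17 | aacca
   4 |  12 | abbbaaacca
   5 |   4 | abbbcbbcabbbaaacca
   6 |  18 | acca
   7 |  15 | baaacca
   8 |  14 | bbaaacca
   9 |  13 | bbbaaacca
  10 |   5 | bbbcbbcabbbaaacca
  11 |   9 | bbcabbbaaacca
  12 |   6 | bbcbbcabbbaaacca
  13 |  10 | bcabbbaaacca
  14 |   7 | bcbbcabbbaaacca
  15 |   0 | bccaabbbcbbcabbbaaacca
  16 |  20 | ca
  17 |   2 | caabbbcbbcabbbaaacca
  18 |  11 | cabbbaaacca
  19 |   8 | cbbcabbbaaacca
  20 |  19 | cca
  21 |   1 | ccaabbbcbbcabbbaaacca

SA = [21, 16, 3, 17, 12, 4, 18, 15, 14, 13, 5, 9, 6, 10, 7, 0, 20, 2, 11, 8, 19, 1]
rank  pair      lcp
   1  s[21:],s[16:]  1  'a'
   2  s[16:],s[3:]  2  'aa'
   3  s[3:],s[17:]  2  'aa'
   4  s[17:],s[12:]  1  'a'
   5  s[12:],s[4:]  4  'abbb'
   6  s[4:],s[18:]  1  'a'
   7  s[18:],s[15:]  0  ''
   8  s[15:],s[14:]  1  'b'
   9  s[14:],s[13:]  2  'bb'
  10  s[13:],s[5:]  3  'bbb'
  11  s[5:],s[9:]  2  'bb'
  12  s[9:],s[6:]  3  'bbc'
  13  s[6:],s[10:]  1  'b'
  14  s[10:],s[7:]  2  'bc'
  15  s[7:],s[0:]  2  'bc'
  16  s[0:],s[20:]  0  ''
  17  s[20:],s[2:]  2  'ca'
  18  s[2:],s[11:]  2  'ca'
  19  s[11:],s[8:]  1  'c'
  20  s[8:],s[19:]  1  'c'
  21  s[19:],s[1:]  3  'cca'

n(n+1)/2 = 22·23/2 = 253
Σ LCP = 0 + 1 + 2 + 2 + 1 + 4 + 1 + 0 + 1 + 2 + 3 + 2 + 3 + 1 + 2 + 2 + 0 + 2 + 2 + 1 + 1 + 3 = 36
distinct = 253 − 36 = 217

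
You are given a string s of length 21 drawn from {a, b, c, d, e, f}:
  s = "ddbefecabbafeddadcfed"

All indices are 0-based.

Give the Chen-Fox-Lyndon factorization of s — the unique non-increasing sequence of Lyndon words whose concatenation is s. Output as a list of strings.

emit factor 1: 'd' (i=0, period=1)
emit factor 2: 'd' (i=1, period=1)
emit factor 3: 'befec' (i=2, period=5)
emit factor 4: 'abbafeddadcfed' (i=7, period=14)

["d", "d", "befec", "abbafeddadcfed"]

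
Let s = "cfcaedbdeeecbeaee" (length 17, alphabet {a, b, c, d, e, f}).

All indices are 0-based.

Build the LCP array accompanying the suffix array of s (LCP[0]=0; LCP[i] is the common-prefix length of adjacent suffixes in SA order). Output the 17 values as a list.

rank→(start, suffix):
  0 → (3, 'aedbdeeecbeaee')
  1 → (14, 'aee')
  2 → (6, 'bdeeecbeaee')
  3 → (12, 'beaee')
  4 → (2, 'caedbdeeecbeaee')
  5 → (11, 'cbeaee')
  6 → (0, 'cfcaedbdeeecbeaee')
  7 → (5, 'dbdeeecbeaee')
  8 → (7, 'deeecbeaee')
  9 → (16, 'e')
  10 → (13, 'eaee')
  11 → (10, 'ecbeaee')
  12 → (4, 'edbdeeecbeaee')
  13 → (15, 'ee')
  14 → (9, 'eecbeaee')
  15 → (8, 'eeecbeaee')
  16 → (1, 'fcaedbdeeecbeaee')

SA = [3, 14, 6, 12, 2, 11, 0, 5, 7, 16, 13, 10, 4, 15, 9, 8, 1]
[i] adj suffixes → lcp
  [1] 3/14 → 2 ('ae')
  [2] 14/6 → 0 ('')
  [3] 6/12 → 1 ('b')
  [4] 12/2 → 0 ('')
  [5] 2/11 → 1 ('c')
  [6] 11/0 → 1 ('c')
  [7] 0/5 → 0 ('')
  [8] 5/7 → 1 ('d')
  [9] 7/16 → 0 ('')
  [10] 16/13 → 1 ('e')
  [11] 13/10 → 1 ('e')
  [12] 10/4 → 1 ('e')
  [13] 4/15 → 1 ('e')
  [14] 15/9 → 2 ('ee')
  [15] 9/8 → 2 ('ee')
  [16] 8/1 → 0 ('')

[0, 2, 0, 1, 0, 1, 1, 0, 1, 0, 1, 1, 1, 1, 2, 2, 0]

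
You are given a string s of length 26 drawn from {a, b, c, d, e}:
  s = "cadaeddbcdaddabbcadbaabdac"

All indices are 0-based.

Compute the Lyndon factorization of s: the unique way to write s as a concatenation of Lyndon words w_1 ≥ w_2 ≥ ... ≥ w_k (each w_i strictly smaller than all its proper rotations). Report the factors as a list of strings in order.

emit factor 1: 'c' (i=0, period=1)
emit factor 2: 'adaeddbcdadd' (i=1, period=12)
emit factor 3: 'abbcadb' (i=13, period=7)
emit factor 4: 'aabdac' (i=20, period=6)

["c", "adaeddbcdadd", "abbcadb", "aabdac"]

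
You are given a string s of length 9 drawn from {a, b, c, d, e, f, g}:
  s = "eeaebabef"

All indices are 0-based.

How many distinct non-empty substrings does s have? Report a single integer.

rank→(start, suffix):
  0 → (5, 'abef')
  1 → (2, 'aebabef')
  2 → (4, 'babef')
  3 → (6, 'bef')
  4 → (1, 'eaebabef')
  5 → (3, 'ebabef')
  6 → (0, 'eeaebabef')
  7 → (7, 'ef')
  8 → (8, 'f')

SA = [5, 2, 4, 6, 1, 3, 0, 7, 8]
i: (SA[i-1],SA[i]) lcp shared
  1: (5,2) 1 'a'
  2: (2,4) 0 ''
  3: (4,6) 1 'b'
  4: (6,1) 0 ''
  5: (1,3) 1 'e'
  6: (3,0) 1 'e'
  7: (0,7) 1 'e'
  8: (7,8) 0 ''

n(n+1)/2 = 9·10/2 = 45
Σ LCP = 0 + 1 + 0 + 1 + 0 + 1 + 1 + 1 + 0 = 5
distinct = 45 − 5 = 40

40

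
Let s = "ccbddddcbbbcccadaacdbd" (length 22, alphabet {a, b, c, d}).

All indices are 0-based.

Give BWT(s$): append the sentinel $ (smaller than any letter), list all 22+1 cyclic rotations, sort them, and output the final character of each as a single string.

rank  rotation                 last
    0  $ccbddddcbbbcccadaacdbd  d
    1  aacdbd$ccbddddcbbbcccad  d
    2  acdbd$ccbddddcbbbcccada  a
    3  adaacdbd$ccbddddcbbbccc  c
    4  bbbcccadaacdbd$ccbddddc  c
    5  bbcccadaacdbd$ccbddddcb  b
    6  bcccadaacdbd$ccbddddcbb  b
    7  bd$ccbddddcbbbcccadaacd  d
    8  bddddcbbbcccadaacdbd$cc  c
    9  cadaacdbd$ccbddddcbbbcc  c
   10  cbbbcccadaacdbd$ccbdddd  d
   11  cbddddcbbbcccadaacdbd$c  c
   12  ccadaacdbd$ccbddddcbbbc  c
   13  ccbddddcbbbcccadaacdbd$  $
   14  cccadaacdbd$ccbddddcbbb  b
   15  cdbd$ccbddddcbbbcccadaa  a
   16  d$ccbddddcbbbcccadaacdb  b
   17  daacdbd$ccbddddcbbbccca  a
   18  dbd$ccbddddcbbbcccadaac  c
   19  dcbbbcccadaacdbd$ccbddd  d
   20  ddcbbbcccadaacdbd$ccbdd  d
   21  dddcbbbcccadaacdbd$ccbd  d
   22  ddddcbbbcccadaacdbd$ccb  b

ddaccbbdccdcc$babacdddb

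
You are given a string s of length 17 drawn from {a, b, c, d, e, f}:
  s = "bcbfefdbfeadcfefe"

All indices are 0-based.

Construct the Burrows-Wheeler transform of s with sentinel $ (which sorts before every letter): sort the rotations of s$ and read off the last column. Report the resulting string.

rank  rotation            last
    0  $bcbfefdbfeadcfefe  e
    1  adcfefe$bcbfefdbfe  e
    2  bcbfefdbfeadcfefe$  $
    3  bfeadcfefe$bcbfefd  d
    4  bfefdbfeadcfefe$bc  c
    5  cbfefdbfeadcfefe$b  b
    6  cfefe$bcbfefdbfead  d
    7  dbfeadcfefe$bcbfef  f
    8  dcfefe$bcbfefdbfea  a
    9  e$bcbfefdbfeadcfef  f
   10  eadcfefe$bcbfefdbf  f
   11  efdbfeadcfefe$bcbf  f
   12  efe$bcbfefdbfeadcf  f
   13  fdbfeadcfefe$bcbfe  e
   14  fe$bcbfefdbfeadcfe  e
   15  feadcfefe$bcbfefdb  b
   16  fefdbfeadcfefe$bcb  b
   17  fefe$bcbfefdbfeadc  c

ee$dcbdfaffffeebbc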